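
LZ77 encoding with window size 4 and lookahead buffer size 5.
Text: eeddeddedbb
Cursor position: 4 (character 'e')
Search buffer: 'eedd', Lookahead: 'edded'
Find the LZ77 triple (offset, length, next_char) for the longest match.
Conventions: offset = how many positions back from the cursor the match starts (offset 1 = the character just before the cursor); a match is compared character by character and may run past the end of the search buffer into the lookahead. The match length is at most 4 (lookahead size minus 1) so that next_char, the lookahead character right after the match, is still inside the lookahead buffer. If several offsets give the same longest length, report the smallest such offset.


Try each offset into the search buffer:
  offset=1 (pos 3, char 'd'): match length 0
  offset=2 (pos 2, char 'd'): match length 0
  offset=3 (pos 1, char 'e'): match length 4
  offset=4 (pos 0, char 'e'): match length 1
Longest match has length 4 at offset 3.
next_char = character at position 4 + 4 = 8 -> 'd'

Best match: offset=3, length=4 (matching 'edde' starting at position 1)
LZ77 triple: (3, 4, 'd')


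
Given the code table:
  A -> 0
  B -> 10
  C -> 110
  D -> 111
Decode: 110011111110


Decoding:
110 -> C
0 -> A
111 -> D
111 -> D
10 -> B


Result: CADDB


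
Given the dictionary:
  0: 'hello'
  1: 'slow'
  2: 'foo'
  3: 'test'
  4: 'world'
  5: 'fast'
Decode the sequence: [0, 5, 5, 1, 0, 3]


Look up each index in the dictionary:
  0 -> 'hello'
  5 -> 'fast'
  5 -> 'fast'
  1 -> 'slow'
  0 -> 'hello'
  3 -> 'test'

Decoded: "hello fast fast slow hello test"


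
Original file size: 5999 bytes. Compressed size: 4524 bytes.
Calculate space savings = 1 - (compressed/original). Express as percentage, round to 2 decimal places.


ratio = compressed/original = 4524/5999 = 0.754126
savings = 1 - ratio = 1 - 0.754126 = 0.245874
as a percentage: 0.245874 * 100 = 24.59%

Space savings = 1 - 4524/5999 = 24.59%


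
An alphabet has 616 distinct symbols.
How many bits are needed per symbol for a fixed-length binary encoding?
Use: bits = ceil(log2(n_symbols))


log2(616) = 9.2668
Bracket: 2^9 = 512 < 616 <= 2^10 = 1024
So ceil(log2(616)) = 10

bits = ceil(log2(616)) = ceil(9.2668) = 10 bits


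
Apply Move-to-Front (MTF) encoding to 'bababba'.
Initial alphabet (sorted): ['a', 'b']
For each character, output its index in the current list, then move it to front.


MTF encoding:
'b': index 1 in ['a', 'b'] -> ['b', 'a']
'a': index 1 in ['b', 'a'] -> ['a', 'b']
'b': index 1 in ['a', 'b'] -> ['b', 'a']
'a': index 1 in ['b', 'a'] -> ['a', 'b']
'b': index 1 in ['a', 'b'] -> ['b', 'a']
'b': index 0 in ['b', 'a'] -> ['b', 'a']
'a': index 1 in ['b', 'a'] -> ['a', 'b']


Output: [1, 1, 1, 1, 1, 0, 1]


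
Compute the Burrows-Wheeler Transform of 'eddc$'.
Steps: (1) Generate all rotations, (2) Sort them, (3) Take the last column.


Rotations (sorted):
  0: $eddc -> last char: c
  1: c$edd -> last char: d
  2: dc$ed -> last char: d
  3: ddc$e -> last char: e
  4: eddc$ -> last char: $


BWT = cdde$


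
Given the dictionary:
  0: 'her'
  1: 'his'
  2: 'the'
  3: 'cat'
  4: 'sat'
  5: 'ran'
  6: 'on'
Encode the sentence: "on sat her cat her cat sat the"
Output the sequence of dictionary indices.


Look up each word in the dictionary:
  'on' -> 6
  'sat' -> 4
  'her' -> 0
  'cat' -> 3
  'her' -> 0
  'cat' -> 3
  'sat' -> 4
  'the' -> 2

Encoded: [6, 4, 0, 3, 0, 3, 4, 2]


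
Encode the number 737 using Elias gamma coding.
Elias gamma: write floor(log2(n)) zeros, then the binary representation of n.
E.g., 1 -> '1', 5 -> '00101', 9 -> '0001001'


num_bits = floor(log2(737)) + 1 = 10
leading_zeros = num_bits - 1 = 9
binary(737) = 1011100001

Elias gamma(737) = '000000000' + '1011100001' = 0000000001011100001 (19 bits)


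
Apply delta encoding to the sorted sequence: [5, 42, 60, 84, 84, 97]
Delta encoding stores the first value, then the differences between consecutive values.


First value: 5
Deltas:
  42 - 5 = 37
  60 - 42 = 18
  84 - 60 = 24
  84 - 84 = 0
  97 - 84 = 13


Delta encoded: [5, 37, 18, 24, 0, 13]


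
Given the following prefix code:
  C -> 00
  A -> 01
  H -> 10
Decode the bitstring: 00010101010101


Decoding step by step:
Bits 00 -> C
Bits 01 -> A
Bits 01 -> A
Bits 01 -> A
Bits 01 -> A
Bits 01 -> A
Bits 01 -> A


Decoded message: CAAAAAA


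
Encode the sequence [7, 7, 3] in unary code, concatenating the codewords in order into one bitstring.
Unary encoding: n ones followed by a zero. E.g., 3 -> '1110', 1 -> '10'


Encode each number as n ones followed by a terminating 0:
  7 -> 11111110 (8 bits)
  7 -> 11111110 (8 bits)
  3 -> 1110 (4 bits)
Total length = 8 + 8 + 4 = 20 bits.

Unary([7, 7, 3]) = 11111110111111101110 (20 bits)


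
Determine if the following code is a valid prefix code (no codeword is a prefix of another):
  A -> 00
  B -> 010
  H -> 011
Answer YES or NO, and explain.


Checking each pair (does one codeword prefix another?):
  A='00' vs B='010': no prefix
  A='00' vs H='011': no prefix
  B='010' vs A='00': no prefix
  B='010' vs H='011': no prefix
  H='011' vs A='00': no prefix
  H='011' vs B='010': no prefix
No violation found over all pairs.

YES -- this is a valid prefix code. No codeword is a prefix of any other codeword.


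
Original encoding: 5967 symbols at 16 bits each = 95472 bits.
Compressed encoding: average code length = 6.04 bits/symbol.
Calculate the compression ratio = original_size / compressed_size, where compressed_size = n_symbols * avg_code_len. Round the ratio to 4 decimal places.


original_size = n_symbols * orig_bits = 5967 * 16 = 95472 bits
compressed_size = n_symbols * avg_code_len = 5967 * 6.04 = 36040.68 bits
ratio = original_size / compressed_size = 95472 / 36040.68 = 2.649

Compression ratio = 2.649


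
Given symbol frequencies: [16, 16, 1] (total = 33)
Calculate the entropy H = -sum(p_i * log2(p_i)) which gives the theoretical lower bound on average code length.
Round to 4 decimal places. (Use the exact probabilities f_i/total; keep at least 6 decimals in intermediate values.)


Per-symbol terms -p_i * log2(p_i) with p_i = f_i/33:
  p = 16/33 = 0.484848: log2(p) = -1.044394, -p*log2(p) = 0.506373
  p = 16/33 = 0.484848: log2(p) = -1.044394, -p*log2(p) = 0.506373
  p = 1/33 = 0.030303: log2(p) = -5.044394, -p*log2(p) = 0.152860
H = 0.506373 + 0.506373 + 0.152860 = 1.165606

H = 1.1656 bits/symbol


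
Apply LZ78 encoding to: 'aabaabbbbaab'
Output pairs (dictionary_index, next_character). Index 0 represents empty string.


LZ78 encoding steps:
Dictionary: {0: ''}
Step 1: w='' (idx 0), next='a' -> output (0, 'a'), add 'a' as idx 1
Step 2: w='a' (idx 1), next='b' -> output (1, 'b'), add 'ab' as idx 2
Step 3: w='a' (idx 1), next='a' -> output (1, 'a'), add 'aa' as idx 3
Step 4: w='' (idx 0), next='b' -> output (0, 'b'), add 'b' as idx 4
Step 5: w='b' (idx 4), next='b' -> output (4, 'b'), add 'bb' as idx 5
Step 6: w='b' (idx 4), next='a' -> output (4, 'a'), add 'ba' as idx 6
Step 7: w='ab' (idx 2), end of input -> output (2, '')


Encoded: [(0, 'a'), (1, 'b'), (1, 'a'), (0, 'b'), (4, 'b'), (4, 'a'), (2, '')]


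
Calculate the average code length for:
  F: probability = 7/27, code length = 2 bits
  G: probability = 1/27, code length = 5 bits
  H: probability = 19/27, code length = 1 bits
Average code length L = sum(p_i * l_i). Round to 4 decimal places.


Weighted contributions p_i * l_i:
  F: (7/27) * 2 = 14/27
  G: (1/27) * 5 = 5/27
  H: (19/27) * 1 = 19/27
Sum = (14 + 5 + 19)/27 = 38/27

L = 38/27 = 1.4074 bits/symbol


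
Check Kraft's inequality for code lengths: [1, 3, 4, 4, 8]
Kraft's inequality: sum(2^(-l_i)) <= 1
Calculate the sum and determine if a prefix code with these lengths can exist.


Sum = 2^(-1) + 2^(-3) + 2^(-4) + 2^(-4) + 2^(-8)
    = 0.5 + 0.125 + 0.0625 + 0.0625 + 0.00390625
    = 193/256 = 0.75390625
Since 0.75390625 <= 1, Kraft's inequality IS satisfied.
A prefix code with these lengths CAN exist.

Kraft sum = 0.75390625. Satisfied.


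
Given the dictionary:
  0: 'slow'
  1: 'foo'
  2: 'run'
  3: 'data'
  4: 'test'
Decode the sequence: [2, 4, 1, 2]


Look up each index in the dictionary:
  2 -> 'run'
  4 -> 'test'
  1 -> 'foo'
  2 -> 'run'

Decoded: "run test foo run"


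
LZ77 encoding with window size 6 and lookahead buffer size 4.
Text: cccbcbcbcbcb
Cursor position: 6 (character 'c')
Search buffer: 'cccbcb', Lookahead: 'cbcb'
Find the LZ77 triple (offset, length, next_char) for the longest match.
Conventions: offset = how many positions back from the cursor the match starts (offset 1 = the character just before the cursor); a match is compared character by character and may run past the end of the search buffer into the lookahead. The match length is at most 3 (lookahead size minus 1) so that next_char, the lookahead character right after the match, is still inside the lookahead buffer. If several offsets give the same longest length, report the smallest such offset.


Try each offset into the search buffer:
  offset=1 (pos 5, char 'b'): match length 0
  offset=2 (pos 4, char 'c'): match length 3
  offset=3 (pos 3, char 'b'): match length 0
  offset=4 (pos 2, char 'c'): match length 3
  offset=5 (pos 1, char 'c'): match length 1
  offset=6 (pos 0, char 'c'): match length 1
Longest match has length 3, found at offsets 2, 4; take the smallest, offset 2.
next_char = character at position 6 + 3 = 9 -> 'b'

Best match: offset=2, length=3 (matching 'cbc' starting at position 4)
LZ77 triple: (2, 3, 'b')


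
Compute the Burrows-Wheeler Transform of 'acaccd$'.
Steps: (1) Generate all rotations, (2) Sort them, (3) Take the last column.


Rotations (sorted):
  0: $acaccd -> last char: d
  1: acaccd$ -> last char: $
  2: accd$ac -> last char: c
  3: caccd$a -> last char: a
  4: ccd$aca -> last char: a
  5: cd$acac -> last char: c
  6: d$acacc -> last char: c


BWT = d$caacc


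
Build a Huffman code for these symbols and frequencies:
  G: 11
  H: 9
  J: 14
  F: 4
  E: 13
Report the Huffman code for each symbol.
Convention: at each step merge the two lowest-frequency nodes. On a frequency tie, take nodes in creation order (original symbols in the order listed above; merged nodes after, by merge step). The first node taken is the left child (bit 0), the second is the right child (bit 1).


Huffman tree construction:
Step 1: Merge F(4) + H(9) = 13
Step 2: Merge G(11) + E(13) = 24
Step 3: Merge (F+H)(13) + J(14) = 27
Step 4: Merge (G+E)(24) + ((F+H)+J)(27) = 51
Read each symbol's code off the tree from the root (left child = 0, right child = 1).

Codes:
  G: 00 (length 2)
  H: 101 (length 3)
  J: 11 (length 2)
  F: 100 (length 3)
  E: 01 (length 2)
Average code length: 115/51 = 2.2549 bits/symbol


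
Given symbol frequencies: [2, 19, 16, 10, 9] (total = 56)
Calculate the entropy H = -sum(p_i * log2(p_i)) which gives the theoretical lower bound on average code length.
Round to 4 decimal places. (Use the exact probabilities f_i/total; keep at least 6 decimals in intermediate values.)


Per-symbol terms -p_i * log2(p_i) with p_i = f_i/56:
  p = 2/56 = 0.035714: log2(p) = -4.807355, -p*log2(p) = 0.171691
  p = 19/56 = 0.339286: log2(p) = -1.559427, -p*log2(p) = 0.529091
  p = 16/56 = 0.285714: log2(p) = -1.807355, -p*log2(p) = 0.516387
  p = 10/56 = 0.178571: log2(p) = -2.485427, -p*log2(p) = 0.443826
  p = 9/56 = 0.160714: log2(p) = -2.637430, -p*log2(p) = 0.423873
H = 0.171691 + 0.529091 + 0.516387 + 0.443826 + 0.423873 = 2.084868

H = 2.0849 bits/symbol


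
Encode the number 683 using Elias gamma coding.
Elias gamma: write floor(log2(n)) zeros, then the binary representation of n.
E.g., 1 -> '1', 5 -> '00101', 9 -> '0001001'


num_bits = floor(log2(683)) + 1 = 10
leading_zeros = num_bits - 1 = 9
binary(683) = 1010101011

Elias gamma(683) = '000000000' + '1010101011' = 0000000001010101011 (19 bits)


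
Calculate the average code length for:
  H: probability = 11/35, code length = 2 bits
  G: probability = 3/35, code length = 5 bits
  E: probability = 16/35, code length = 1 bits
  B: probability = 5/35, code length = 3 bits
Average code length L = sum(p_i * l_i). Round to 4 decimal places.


Weighted contributions p_i * l_i:
  H: (11/35) * 2 = 22/35
  G: (3/35) * 5 = 15/35
  E: (16/35) * 1 = 16/35
  B: (5/35) * 3 = 15/35
Sum = (22 + 15 + 16 + 15)/35 = 68/35

L = 68/35 = 1.9429 bits/symbol


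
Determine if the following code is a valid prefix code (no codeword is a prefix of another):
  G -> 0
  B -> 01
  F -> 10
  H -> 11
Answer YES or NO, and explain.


Checking each pair (does one codeword prefix another?):
  G='0' vs B='01': prefix -- VIOLATION

NO -- this is NOT a valid prefix code. G (0) is a prefix of B (01).


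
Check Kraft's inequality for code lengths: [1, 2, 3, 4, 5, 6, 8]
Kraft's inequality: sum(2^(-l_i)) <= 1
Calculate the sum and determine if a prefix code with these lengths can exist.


Sum = 2^(-1) + 2^(-2) + 2^(-3) + 2^(-4) + 2^(-5) + 2^(-6) + 2^(-8)
    = 0.5 + 0.25 + 0.125 + 0.0625 + 0.03125 + 0.015625 + 0.00390625
    = 253/256 = 0.98828125
Since 0.98828125 <= 1, Kraft's inequality IS satisfied.
A prefix code with these lengths CAN exist.

Kraft sum = 0.98828125. Satisfied.


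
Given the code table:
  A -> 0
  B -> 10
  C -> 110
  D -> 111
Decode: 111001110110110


Decoding:
111 -> D
0 -> A
0 -> A
111 -> D
0 -> A
110 -> C
110 -> C


Result: DAADACC


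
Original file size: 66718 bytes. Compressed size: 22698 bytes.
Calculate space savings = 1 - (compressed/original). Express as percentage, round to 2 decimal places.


ratio = compressed/original = 22698/66718 = 0.340208
savings = 1 - ratio = 1 - 0.340208 = 0.659792
as a percentage: 0.659792 * 100 = 65.98%

Space savings = 1 - 22698/66718 = 65.98%


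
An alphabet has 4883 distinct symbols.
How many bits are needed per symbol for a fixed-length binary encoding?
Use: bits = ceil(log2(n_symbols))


log2(4883) = 12.2536
Bracket: 2^12 = 4096 < 4883 <= 2^13 = 8192
So ceil(log2(4883)) = 13

bits = ceil(log2(4883)) = ceil(12.2536) = 13 bits


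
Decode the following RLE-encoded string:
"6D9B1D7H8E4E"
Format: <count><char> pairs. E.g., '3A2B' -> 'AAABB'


Expanding each <count><char> pair:
  6D -> 'DDDDDD'
  9B -> 'BBBBBBBBB'
  1D -> 'D'
  7H -> 'HHHHHHH'
  8E -> 'EEEEEEEE'
  4E -> 'EEEE'

Decoded = DDDDDDBBBBBBBBBDHHHHHHHEEEEEEEEEEEE


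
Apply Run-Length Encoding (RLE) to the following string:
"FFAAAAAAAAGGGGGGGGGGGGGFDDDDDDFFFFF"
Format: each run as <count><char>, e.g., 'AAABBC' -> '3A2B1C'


Scanning runs left to right:
  i=0: run of 'F' x 2 -> '2F'
  i=2: run of 'A' x 8 -> '8A'
  i=10: run of 'G' x 13 -> '13G'
  i=23: run of 'F' x 1 -> '1F'
  i=24: run of 'D' x 6 -> '6D'
  i=30: run of 'F' x 5 -> '5F'

RLE = 2F8A13G1F6D5F


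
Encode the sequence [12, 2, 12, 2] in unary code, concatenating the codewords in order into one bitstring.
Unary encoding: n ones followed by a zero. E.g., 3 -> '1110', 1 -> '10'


Encode each number as n ones followed by a terminating 0:
  12 -> 1111111111110 (13 bits)
  2 -> 110 (3 bits)
  12 -> 1111111111110 (13 bits)
  2 -> 110 (3 bits)
Total length = 13 + 3 + 13 + 3 = 32 bits.

Unary([12, 2, 12, 2]) = 11111111111101101111111111110110 (32 bits)


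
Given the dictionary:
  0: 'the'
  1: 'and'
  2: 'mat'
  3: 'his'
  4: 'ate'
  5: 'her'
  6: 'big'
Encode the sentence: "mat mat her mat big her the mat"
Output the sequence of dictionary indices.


Look up each word in the dictionary:
  'mat' -> 2
  'mat' -> 2
  'her' -> 5
  'mat' -> 2
  'big' -> 6
  'her' -> 5
  'the' -> 0
  'mat' -> 2

Encoded: [2, 2, 5, 2, 6, 5, 0, 2]


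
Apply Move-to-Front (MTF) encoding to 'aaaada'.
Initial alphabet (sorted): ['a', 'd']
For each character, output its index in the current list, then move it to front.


MTF encoding:
'a': index 0 in ['a', 'd'] -> ['a', 'd']
'a': index 0 in ['a', 'd'] -> ['a', 'd']
'a': index 0 in ['a', 'd'] -> ['a', 'd']
'a': index 0 in ['a', 'd'] -> ['a', 'd']
'd': index 1 in ['a', 'd'] -> ['d', 'a']
'a': index 1 in ['d', 'a'] -> ['a', 'd']


Output: [0, 0, 0, 0, 1, 1]


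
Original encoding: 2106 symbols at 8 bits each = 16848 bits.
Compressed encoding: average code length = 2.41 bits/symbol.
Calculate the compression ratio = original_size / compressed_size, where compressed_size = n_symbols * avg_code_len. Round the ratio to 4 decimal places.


original_size = n_symbols * orig_bits = 2106 * 8 = 16848 bits
compressed_size = n_symbols * avg_code_len = 2106 * 2.41 = 5075.46 bits
ratio = original_size / compressed_size = 16848 / 5075.46 = 3.3195

Compression ratio = 3.3195


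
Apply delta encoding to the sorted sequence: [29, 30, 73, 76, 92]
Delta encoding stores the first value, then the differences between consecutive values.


First value: 29
Deltas:
  30 - 29 = 1
  73 - 30 = 43
  76 - 73 = 3
  92 - 76 = 16


Delta encoded: [29, 1, 43, 3, 16]


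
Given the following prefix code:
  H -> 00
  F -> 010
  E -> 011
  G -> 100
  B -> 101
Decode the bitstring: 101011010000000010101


Decoding step by step:
Bits 101 -> B
Bits 011 -> E
Bits 010 -> F
Bits 00 -> H
Bits 00 -> H
Bits 00 -> H
Bits 010 -> F
Bits 101 -> B


Decoded message: BEFHHHFB


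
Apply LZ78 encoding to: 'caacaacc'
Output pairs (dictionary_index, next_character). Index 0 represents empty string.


LZ78 encoding steps:
Dictionary: {0: ''}
Step 1: w='' (idx 0), next='c' -> output (0, 'c'), add 'c' as idx 1
Step 2: w='' (idx 0), next='a' -> output (0, 'a'), add 'a' as idx 2
Step 3: w='a' (idx 2), next='c' -> output (2, 'c'), add 'ac' as idx 3
Step 4: w='a' (idx 2), next='a' -> output (2, 'a'), add 'aa' as idx 4
Step 5: w='c' (idx 1), next='c' -> output (1, 'c'), add 'cc' as idx 5


Encoded: [(0, 'c'), (0, 'a'), (2, 'c'), (2, 'a'), (1, 'c')]


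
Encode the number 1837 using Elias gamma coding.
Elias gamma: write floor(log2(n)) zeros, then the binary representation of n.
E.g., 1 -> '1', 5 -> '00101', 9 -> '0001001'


num_bits = floor(log2(1837)) + 1 = 11
leading_zeros = num_bits - 1 = 10
binary(1837) = 11100101101

Elias gamma(1837) = '0000000000' + '11100101101' = 000000000011100101101 (21 bits)


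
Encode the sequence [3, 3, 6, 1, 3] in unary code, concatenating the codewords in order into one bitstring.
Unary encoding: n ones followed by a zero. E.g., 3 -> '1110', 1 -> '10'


Encode each number as n ones followed by a terminating 0:
  3 -> 1110 (4 bits)
  3 -> 1110 (4 bits)
  6 -> 1111110 (7 bits)
  1 -> 10 (2 bits)
  3 -> 1110 (4 bits)
Total length = 4 + 4 + 7 + 2 + 4 = 21 bits.

Unary([3, 3, 6, 1, 3]) = 111011101111110101110 (21 bits)


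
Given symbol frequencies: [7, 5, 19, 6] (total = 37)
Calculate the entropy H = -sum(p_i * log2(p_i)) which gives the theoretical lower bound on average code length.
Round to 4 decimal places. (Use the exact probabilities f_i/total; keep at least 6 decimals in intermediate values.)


Per-symbol terms -p_i * log2(p_i) with p_i = f_i/37:
  p = 7/37 = 0.189189: log2(p) = -2.402098, -p*log2(p) = 0.454451
  p = 5/37 = 0.135135: log2(p) = -2.887525, -p*log2(p) = 0.390206
  p = 19/37 = 0.513514: log2(p) = -0.961526, -p*log2(p) = 0.493757
  p = 6/37 = 0.162162: log2(p) = -2.624491, -p*log2(p) = 0.425593
H = 0.454451 + 0.390206 + 0.493757 + 0.425593 = 1.764007

H = 1.764 bits/symbol


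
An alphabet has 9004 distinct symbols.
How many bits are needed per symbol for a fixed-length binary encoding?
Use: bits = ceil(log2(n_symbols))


log2(9004) = 13.1364
Bracket: 2^13 = 8192 < 9004 <= 2^14 = 16384
So ceil(log2(9004)) = 14

bits = ceil(log2(9004)) = ceil(13.1364) = 14 bits


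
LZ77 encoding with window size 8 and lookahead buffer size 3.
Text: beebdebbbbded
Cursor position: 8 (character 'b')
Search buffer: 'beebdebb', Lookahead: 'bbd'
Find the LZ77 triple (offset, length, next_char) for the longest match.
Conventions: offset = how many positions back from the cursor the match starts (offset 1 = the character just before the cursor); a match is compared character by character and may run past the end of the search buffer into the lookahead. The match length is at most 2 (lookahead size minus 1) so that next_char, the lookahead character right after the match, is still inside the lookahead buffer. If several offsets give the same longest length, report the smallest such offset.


Try each offset into the search buffer:
  offset=1 (pos 7, char 'b'): match length 2
  offset=2 (pos 6, char 'b'): match length 2
  offset=3 (pos 5, char 'e'): match length 0
  offset=4 (pos 4, char 'd'): match length 0
  offset=5 (pos 3, char 'b'): match length 1
  offset=6 (pos 2, char 'e'): match length 0
  offset=7 (pos 1, char 'e'): match length 0
  offset=8 (pos 0, char 'b'): match length 1
Longest match has length 2, found at offsets 1, 2; take the smallest, offset 1.
next_char = character at position 8 + 2 = 10 -> 'd'

Best match: offset=1, length=2 (matching 'bb' starting at position 7)
LZ77 triple: (1, 2, 'd')


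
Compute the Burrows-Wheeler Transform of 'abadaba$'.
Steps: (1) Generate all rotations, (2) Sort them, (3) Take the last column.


Rotations (sorted):
  0: $abadaba -> last char: a
  1: a$abadab -> last char: b
  2: aba$abad -> last char: d
  3: abadaba$ -> last char: $
  4: adaba$ab -> last char: b
  5: ba$abada -> last char: a
  6: badaba$a -> last char: a
  7: daba$aba -> last char: a


BWT = abd$baaa


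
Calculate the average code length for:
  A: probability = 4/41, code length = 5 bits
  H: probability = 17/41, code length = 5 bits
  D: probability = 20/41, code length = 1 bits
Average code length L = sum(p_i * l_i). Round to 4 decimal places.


Weighted contributions p_i * l_i:
  A: (4/41) * 5 = 20/41
  H: (17/41) * 5 = 85/41
  D: (20/41) * 1 = 20/41
Sum = (20 + 85 + 20)/41 = 125/41

L = 125/41 = 3.0488 bits/symbol


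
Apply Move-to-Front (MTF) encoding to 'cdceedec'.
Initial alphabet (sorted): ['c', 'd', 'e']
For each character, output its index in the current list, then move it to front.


MTF encoding:
'c': index 0 in ['c', 'd', 'e'] -> ['c', 'd', 'e']
'd': index 1 in ['c', 'd', 'e'] -> ['d', 'c', 'e']
'c': index 1 in ['d', 'c', 'e'] -> ['c', 'd', 'e']
'e': index 2 in ['c', 'd', 'e'] -> ['e', 'c', 'd']
'e': index 0 in ['e', 'c', 'd'] -> ['e', 'c', 'd']
'd': index 2 in ['e', 'c', 'd'] -> ['d', 'e', 'c']
'e': index 1 in ['d', 'e', 'c'] -> ['e', 'd', 'c']
'c': index 2 in ['e', 'd', 'c'] -> ['c', 'e', 'd']


Output: [0, 1, 1, 2, 0, 2, 1, 2]


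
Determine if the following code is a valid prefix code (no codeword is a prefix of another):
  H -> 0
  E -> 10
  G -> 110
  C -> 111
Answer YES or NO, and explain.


Checking each pair (does one codeword prefix another?):
  H='0' vs E='10': no prefix
  H='0' vs G='110': no prefix
  H='0' vs C='111': no prefix
  E='10' vs H='0': no prefix
  E='10' vs G='110': no prefix
  E='10' vs C='111': no prefix
  G='110' vs H='0': no prefix
  G='110' vs E='10': no prefix
  G='110' vs C='111': no prefix
  C='111' vs H='0': no prefix
  C='111' vs E='10': no prefix
  C='111' vs G='110': no prefix
No violation found over all pairs.

YES -- this is a valid prefix code. No codeword is a prefix of any other codeword.


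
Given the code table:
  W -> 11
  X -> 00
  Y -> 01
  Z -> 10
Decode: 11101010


Decoding:
11 -> W
10 -> Z
10 -> Z
10 -> Z


Result: WZZZ


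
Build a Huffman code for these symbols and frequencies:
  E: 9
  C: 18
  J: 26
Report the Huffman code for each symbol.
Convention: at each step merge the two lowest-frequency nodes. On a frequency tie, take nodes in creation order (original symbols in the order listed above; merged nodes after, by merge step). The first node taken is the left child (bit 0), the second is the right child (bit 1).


Huffman tree construction:
Step 1: Merge E(9) + C(18) = 27
Step 2: Merge J(26) + (E+C)(27) = 53
Read each symbol's code off the tree from the root (left child = 0, right child = 1).

Codes:
  E: 10 (length 2)
  C: 11 (length 2)
  J: 0 (length 1)
Average code length: 80/53 = 1.5094 bits/symbol


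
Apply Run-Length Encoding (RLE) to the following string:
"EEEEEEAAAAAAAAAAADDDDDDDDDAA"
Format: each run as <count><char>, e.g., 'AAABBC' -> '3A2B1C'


Scanning runs left to right:
  i=0: run of 'E' x 6 -> '6E'
  i=6: run of 'A' x 11 -> '11A'
  i=17: run of 'D' x 9 -> '9D'
  i=26: run of 'A' x 2 -> '2A'

RLE = 6E11A9D2A


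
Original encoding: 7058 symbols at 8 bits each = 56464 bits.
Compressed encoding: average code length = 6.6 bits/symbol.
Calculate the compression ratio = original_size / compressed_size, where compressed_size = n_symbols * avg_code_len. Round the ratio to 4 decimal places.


original_size = n_symbols * orig_bits = 7058 * 8 = 56464 bits
compressed_size = n_symbols * avg_code_len = 7058 * 6.6 = 46582.8 bits
ratio = original_size / compressed_size = 56464 / 46582.8 = 1.2121

Compression ratio = 1.2121


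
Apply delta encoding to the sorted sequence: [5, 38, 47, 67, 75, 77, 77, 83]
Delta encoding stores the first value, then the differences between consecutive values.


First value: 5
Deltas:
  38 - 5 = 33
  47 - 38 = 9
  67 - 47 = 20
  75 - 67 = 8
  77 - 75 = 2
  77 - 77 = 0
  83 - 77 = 6


Delta encoded: [5, 33, 9, 20, 8, 2, 0, 6]


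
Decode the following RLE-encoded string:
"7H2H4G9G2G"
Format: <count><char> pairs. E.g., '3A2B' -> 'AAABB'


Expanding each <count><char> pair:
  7H -> 'HHHHHHH'
  2H -> 'HH'
  4G -> 'GGGG'
  9G -> 'GGGGGGGGG'
  2G -> 'GG'

Decoded = HHHHHHHHHGGGGGGGGGGGGGGG


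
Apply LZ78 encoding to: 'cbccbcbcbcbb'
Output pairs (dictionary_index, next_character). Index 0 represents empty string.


LZ78 encoding steps:
Dictionary: {0: ''}
Step 1: w='' (idx 0), next='c' -> output (0, 'c'), add 'c' as idx 1
Step 2: w='' (idx 0), next='b' -> output (0, 'b'), add 'b' as idx 2
Step 3: w='c' (idx 1), next='c' -> output (1, 'c'), add 'cc' as idx 3
Step 4: w='b' (idx 2), next='c' -> output (2, 'c'), add 'bc' as idx 4
Step 5: w='bc' (idx 4), next='b' -> output (4, 'b'), add 'bcb' as idx 5
Step 6: w='c' (idx 1), next='b' -> output (1, 'b'), add 'cb' as idx 6
Step 7: w='b' (idx 2), end of input -> output (2, '')


Encoded: [(0, 'c'), (0, 'b'), (1, 'c'), (2, 'c'), (4, 'b'), (1, 'b'), (2, '')]


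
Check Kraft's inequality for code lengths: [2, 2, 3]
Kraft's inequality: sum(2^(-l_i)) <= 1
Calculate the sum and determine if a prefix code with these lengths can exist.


Sum = 2^(-2) + 2^(-2) + 2^(-3)
    = 0.25 + 0.25 + 0.125
    = 5/8 = 0.625
Since 0.625 <= 1, Kraft's inequality IS satisfied.
A prefix code with these lengths CAN exist.

Kraft sum = 0.625. Satisfied.


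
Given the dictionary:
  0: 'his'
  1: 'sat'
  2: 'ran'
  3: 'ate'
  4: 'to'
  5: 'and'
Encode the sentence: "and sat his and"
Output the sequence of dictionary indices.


Look up each word in the dictionary:
  'and' -> 5
  'sat' -> 1
  'his' -> 0
  'and' -> 5

Encoded: [5, 1, 0, 5]


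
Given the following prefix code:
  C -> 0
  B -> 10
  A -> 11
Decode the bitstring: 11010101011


Decoding step by step:
Bits 11 -> A
Bits 0 -> C
Bits 10 -> B
Bits 10 -> B
Bits 10 -> B
Bits 11 -> A


Decoded message: ACBBBA


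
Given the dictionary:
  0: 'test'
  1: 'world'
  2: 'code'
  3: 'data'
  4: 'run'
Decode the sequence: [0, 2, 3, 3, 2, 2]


Look up each index in the dictionary:
  0 -> 'test'
  2 -> 'code'
  3 -> 'data'
  3 -> 'data'
  2 -> 'code'
  2 -> 'code'

Decoded: "test code data data code code"


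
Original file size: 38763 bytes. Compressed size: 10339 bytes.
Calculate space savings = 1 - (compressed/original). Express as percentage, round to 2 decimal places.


ratio = compressed/original = 10339/38763 = 0.266723
savings = 1 - ratio = 1 - 0.266723 = 0.733277
as a percentage: 0.733277 * 100 = 73.33%

Space savings = 1 - 10339/38763 = 73.33%


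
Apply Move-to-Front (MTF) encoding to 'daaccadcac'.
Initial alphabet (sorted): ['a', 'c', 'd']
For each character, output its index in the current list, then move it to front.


MTF encoding:
'd': index 2 in ['a', 'c', 'd'] -> ['d', 'a', 'c']
'a': index 1 in ['d', 'a', 'c'] -> ['a', 'd', 'c']
'a': index 0 in ['a', 'd', 'c'] -> ['a', 'd', 'c']
'c': index 2 in ['a', 'd', 'c'] -> ['c', 'a', 'd']
'c': index 0 in ['c', 'a', 'd'] -> ['c', 'a', 'd']
'a': index 1 in ['c', 'a', 'd'] -> ['a', 'c', 'd']
'd': index 2 in ['a', 'c', 'd'] -> ['d', 'a', 'c']
'c': index 2 in ['d', 'a', 'c'] -> ['c', 'd', 'a']
'a': index 2 in ['c', 'd', 'a'] -> ['a', 'c', 'd']
'c': index 1 in ['a', 'c', 'd'] -> ['c', 'a', 'd']


Output: [2, 1, 0, 2, 0, 1, 2, 2, 2, 1]


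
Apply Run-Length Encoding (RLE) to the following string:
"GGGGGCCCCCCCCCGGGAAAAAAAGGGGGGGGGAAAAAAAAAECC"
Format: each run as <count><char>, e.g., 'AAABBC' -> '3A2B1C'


Scanning runs left to right:
  i=0: run of 'G' x 5 -> '5G'
  i=5: run of 'C' x 9 -> '9C'
  i=14: run of 'G' x 3 -> '3G'
  i=17: run of 'A' x 7 -> '7A'
  i=24: run of 'G' x 9 -> '9G'
  i=33: run of 'A' x 9 -> '9A'
  i=42: run of 'E' x 1 -> '1E'
  i=43: run of 'C' x 2 -> '2C'

RLE = 5G9C3G7A9G9A1E2C


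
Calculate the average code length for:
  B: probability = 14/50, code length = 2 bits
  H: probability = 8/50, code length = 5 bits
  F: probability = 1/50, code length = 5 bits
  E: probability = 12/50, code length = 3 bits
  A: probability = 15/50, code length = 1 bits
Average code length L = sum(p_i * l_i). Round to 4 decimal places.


Weighted contributions p_i * l_i:
  B: (14/50) * 2 = 28/50
  H: (8/50) * 5 = 40/50
  F: (1/50) * 5 = 5/50
  E: (12/50) * 3 = 36/50
  A: (15/50) * 1 = 15/50
Sum = (28 + 40 + 5 + 36 + 15)/50 = 124/50

L = 124/50 = 2.4800 bits/symbol


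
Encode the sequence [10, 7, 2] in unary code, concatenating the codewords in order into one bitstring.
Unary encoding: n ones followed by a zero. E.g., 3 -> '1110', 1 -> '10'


Encode each number as n ones followed by a terminating 0:
  10 -> 11111111110 (11 bits)
  7 -> 11111110 (8 bits)
  2 -> 110 (3 bits)
Total length = 11 + 8 + 3 = 22 bits.

Unary([10, 7, 2]) = 1111111111011111110110 (22 bits)


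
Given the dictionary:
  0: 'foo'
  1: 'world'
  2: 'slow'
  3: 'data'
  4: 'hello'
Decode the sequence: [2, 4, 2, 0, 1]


Look up each index in the dictionary:
  2 -> 'slow'
  4 -> 'hello'
  2 -> 'slow'
  0 -> 'foo'
  1 -> 'world'

Decoded: "slow hello slow foo world"


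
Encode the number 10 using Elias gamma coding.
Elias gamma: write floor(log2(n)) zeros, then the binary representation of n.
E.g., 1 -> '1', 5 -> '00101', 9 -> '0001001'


num_bits = floor(log2(10)) + 1 = 4
leading_zeros = num_bits - 1 = 3
binary(10) = 1010

Elias gamma(10) = '000' + '1010' = 0001010 (7 bits)


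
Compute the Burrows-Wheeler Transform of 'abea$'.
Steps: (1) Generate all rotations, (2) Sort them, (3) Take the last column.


Rotations (sorted):
  0: $abea -> last char: a
  1: a$abe -> last char: e
  2: abea$ -> last char: $
  3: bea$a -> last char: a
  4: ea$ab -> last char: b


BWT = ae$ab


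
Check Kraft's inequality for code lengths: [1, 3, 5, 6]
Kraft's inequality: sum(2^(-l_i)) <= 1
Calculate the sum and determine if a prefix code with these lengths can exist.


Sum = 2^(-1) + 2^(-3) + 2^(-5) + 2^(-6)
    = 0.5 + 0.125 + 0.03125 + 0.015625
    = 43/64 = 0.671875
Since 0.671875 <= 1, Kraft's inequality IS satisfied.
A prefix code with these lengths CAN exist.

Kraft sum = 0.671875. Satisfied.


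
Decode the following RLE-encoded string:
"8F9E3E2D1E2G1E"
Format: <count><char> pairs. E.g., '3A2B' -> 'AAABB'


Expanding each <count><char> pair:
  8F -> 'FFFFFFFF'
  9E -> 'EEEEEEEEE'
  3E -> 'EEE'
  2D -> 'DD'
  1E -> 'E'
  2G -> 'GG'
  1E -> 'E'

Decoded = FFFFFFFFEEEEEEEEEEEEDDEGGE


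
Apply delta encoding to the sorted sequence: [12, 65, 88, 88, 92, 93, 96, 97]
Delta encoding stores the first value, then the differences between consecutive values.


First value: 12
Deltas:
  65 - 12 = 53
  88 - 65 = 23
  88 - 88 = 0
  92 - 88 = 4
  93 - 92 = 1
  96 - 93 = 3
  97 - 96 = 1


Delta encoded: [12, 53, 23, 0, 4, 1, 3, 1]


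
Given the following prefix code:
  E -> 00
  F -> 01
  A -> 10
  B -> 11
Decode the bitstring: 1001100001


Decoding step by step:
Bits 10 -> A
Bits 01 -> F
Bits 10 -> A
Bits 00 -> E
Bits 01 -> F


Decoded message: AFAEF


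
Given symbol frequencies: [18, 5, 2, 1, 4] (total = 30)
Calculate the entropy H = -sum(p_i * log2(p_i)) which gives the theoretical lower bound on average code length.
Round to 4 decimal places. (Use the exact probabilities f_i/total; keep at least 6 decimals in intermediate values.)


Per-symbol terms -p_i * log2(p_i) with p_i = f_i/30:
  p = 18/30 = 0.600000: log2(p) = -0.736966, -p*log2(p) = 0.442179
  p = 5/30 = 0.166667: log2(p) = -2.584963, -p*log2(p) = 0.430827
  p = 2/30 = 0.066667: log2(p) = -3.906891, -p*log2(p) = 0.260459
  p = 1/30 = 0.033333: log2(p) = -4.906891, -p*log2(p) = 0.163563
  p = 4/30 = 0.133333: log2(p) = -2.906891, -p*log2(p) = 0.387585
H = 0.442179 + 0.430827 + 0.260459 + 0.163563 + 0.387585 = 1.684613

H = 1.6846 bits/symbol


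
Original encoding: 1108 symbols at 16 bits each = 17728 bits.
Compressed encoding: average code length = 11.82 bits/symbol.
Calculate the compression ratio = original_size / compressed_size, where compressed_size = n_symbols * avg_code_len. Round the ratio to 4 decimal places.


original_size = n_symbols * orig_bits = 1108 * 16 = 17728 bits
compressed_size = n_symbols * avg_code_len = 1108 * 11.82 = 13096.56 bits
ratio = original_size / compressed_size = 17728 / 13096.56 = 1.3536

Compression ratio = 1.3536


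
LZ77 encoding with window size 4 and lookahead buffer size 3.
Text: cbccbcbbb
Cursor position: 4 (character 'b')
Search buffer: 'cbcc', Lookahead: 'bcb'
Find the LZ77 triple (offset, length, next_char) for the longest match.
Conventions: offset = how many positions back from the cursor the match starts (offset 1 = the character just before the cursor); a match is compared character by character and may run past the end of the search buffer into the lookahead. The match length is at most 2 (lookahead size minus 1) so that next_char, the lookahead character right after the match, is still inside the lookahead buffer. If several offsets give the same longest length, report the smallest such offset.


Try each offset into the search buffer:
  offset=1 (pos 3, char 'c'): match length 0
  offset=2 (pos 2, char 'c'): match length 0
  offset=3 (pos 1, char 'b'): match length 2
  offset=4 (pos 0, char 'c'): match length 0
Longest match has length 2 at offset 3.
next_char = character at position 4 + 2 = 6 -> 'b'

Best match: offset=3, length=2 (matching 'bc' starting at position 1)
LZ77 triple: (3, 2, 'b')


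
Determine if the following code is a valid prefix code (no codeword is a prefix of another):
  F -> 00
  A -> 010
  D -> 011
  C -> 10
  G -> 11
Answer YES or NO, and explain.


Checking each pair (does one codeword prefix another?):
  F='00' vs A='010': no prefix
  F='00' vs D='011': no prefix
  F='00' vs C='10': no prefix
  F='00' vs G='11': no prefix
  A='010' vs F='00': no prefix
  A='010' vs D='011': no prefix
  A='010' vs C='10': no prefix
  A='010' vs G='11': no prefix
  D='011' vs F='00': no prefix
  D='011' vs A='010': no prefix
  D='011' vs C='10': no prefix
  D='011' vs G='11': no prefix
  C='10' vs F='00': no prefix
  C='10' vs A='010': no prefix
  C='10' vs D='011': no prefix
  C='10' vs G='11': no prefix
  G='11' vs F='00': no prefix
  G='11' vs A='010': no prefix
  G='11' vs D='011': no prefix
  G='11' vs C='10': no prefix
No violation found over all pairs.

YES -- this is a valid prefix code. No codeword is a prefix of any other codeword.


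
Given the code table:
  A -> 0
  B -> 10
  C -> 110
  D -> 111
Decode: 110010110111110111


Decoding:
110 -> C
0 -> A
10 -> B
110 -> C
111 -> D
110 -> C
111 -> D


Result: CABCDCD


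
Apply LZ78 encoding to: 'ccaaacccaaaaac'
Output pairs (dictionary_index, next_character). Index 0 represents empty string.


LZ78 encoding steps:
Dictionary: {0: ''}
Step 1: w='' (idx 0), next='c' -> output (0, 'c'), add 'c' as idx 1
Step 2: w='c' (idx 1), next='a' -> output (1, 'a'), add 'ca' as idx 2
Step 3: w='' (idx 0), next='a' -> output (0, 'a'), add 'a' as idx 3
Step 4: w='a' (idx 3), next='c' -> output (3, 'c'), add 'ac' as idx 4
Step 5: w='c' (idx 1), next='c' -> output (1, 'c'), add 'cc' as idx 5
Step 6: w='a' (idx 3), next='a' -> output (3, 'a'), add 'aa' as idx 6
Step 7: w='aa' (idx 6), next='a' -> output (6, 'a'), add 'aaa' as idx 7
Step 8: w='c' (idx 1), end of input -> output (1, '')


Encoded: [(0, 'c'), (1, 'a'), (0, 'a'), (3, 'c'), (1, 'c'), (3, 'a'), (6, 'a'), (1, '')]


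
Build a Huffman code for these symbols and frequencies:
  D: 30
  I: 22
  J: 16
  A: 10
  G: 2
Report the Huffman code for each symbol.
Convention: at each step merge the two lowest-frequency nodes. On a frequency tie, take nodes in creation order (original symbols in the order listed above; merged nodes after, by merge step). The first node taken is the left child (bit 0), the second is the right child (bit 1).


Huffman tree construction:
Step 1: Merge G(2) + A(10) = 12
Step 2: Merge (G+A)(12) + J(16) = 28
Step 3: Merge I(22) + ((G+A)+J)(28) = 50
Step 4: Merge D(30) + (I+((G+A)+J))(50) = 80
Read each symbol's code off the tree from the root (left child = 0, right child = 1).

Codes:
  D: 0 (length 1)
  I: 10 (length 2)
  J: 111 (length 3)
  A: 1101 (length 4)
  G: 1100 (length 4)
Average code length: 170/80 = 2.1250 bits/symbol


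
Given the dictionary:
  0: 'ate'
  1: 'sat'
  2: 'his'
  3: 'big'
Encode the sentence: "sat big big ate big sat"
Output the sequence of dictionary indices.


Look up each word in the dictionary:
  'sat' -> 1
  'big' -> 3
  'big' -> 3
  'ate' -> 0
  'big' -> 3
  'sat' -> 1

Encoded: [1, 3, 3, 0, 3, 1]


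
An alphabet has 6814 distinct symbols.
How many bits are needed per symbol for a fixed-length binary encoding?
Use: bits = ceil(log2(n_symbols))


log2(6814) = 12.7343
Bracket: 2^12 = 4096 < 6814 <= 2^13 = 8192
So ceil(log2(6814)) = 13

bits = ceil(log2(6814)) = ceil(12.7343) = 13 bits


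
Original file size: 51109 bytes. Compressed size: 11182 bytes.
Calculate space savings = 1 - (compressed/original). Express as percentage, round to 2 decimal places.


ratio = compressed/original = 11182/51109 = 0.218787
savings = 1 - ratio = 1 - 0.218787 = 0.781213
as a percentage: 0.781213 * 100 = 78.12%

Space savings = 1 - 11182/51109 = 78.12%


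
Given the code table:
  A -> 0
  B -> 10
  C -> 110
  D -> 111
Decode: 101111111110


Decoding:
10 -> B
111 -> D
111 -> D
111 -> D
0 -> A


Result: BDDDA


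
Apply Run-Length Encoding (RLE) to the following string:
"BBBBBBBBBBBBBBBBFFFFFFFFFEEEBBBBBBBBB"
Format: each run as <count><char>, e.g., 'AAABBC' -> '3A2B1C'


Scanning runs left to right:
  i=0: run of 'B' x 16 -> '16B'
  i=16: run of 'F' x 9 -> '9F'
  i=25: run of 'E' x 3 -> '3E'
  i=28: run of 'B' x 9 -> '9B'

RLE = 16B9F3E9B


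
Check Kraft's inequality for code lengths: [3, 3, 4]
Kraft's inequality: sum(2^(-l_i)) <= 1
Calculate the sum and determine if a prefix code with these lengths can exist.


Sum = 2^(-3) + 2^(-3) + 2^(-4)
    = 0.125 + 0.125 + 0.0625
    = 5/16 = 0.3125
Since 0.3125 <= 1, Kraft's inequality IS satisfied.
A prefix code with these lengths CAN exist.

Kraft sum = 0.3125. Satisfied.


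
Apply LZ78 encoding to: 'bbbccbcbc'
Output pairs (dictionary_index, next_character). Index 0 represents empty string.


LZ78 encoding steps:
Dictionary: {0: ''}
Step 1: w='' (idx 0), next='b' -> output (0, 'b'), add 'b' as idx 1
Step 2: w='b' (idx 1), next='b' -> output (1, 'b'), add 'bb' as idx 2
Step 3: w='' (idx 0), next='c' -> output (0, 'c'), add 'c' as idx 3
Step 4: w='c' (idx 3), next='b' -> output (3, 'b'), add 'cb' as idx 4
Step 5: w='cb' (idx 4), next='c' -> output (4, 'c'), add 'cbc' as idx 5


Encoded: [(0, 'b'), (1, 'b'), (0, 'c'), (3, 'b'), (4, 'c')]


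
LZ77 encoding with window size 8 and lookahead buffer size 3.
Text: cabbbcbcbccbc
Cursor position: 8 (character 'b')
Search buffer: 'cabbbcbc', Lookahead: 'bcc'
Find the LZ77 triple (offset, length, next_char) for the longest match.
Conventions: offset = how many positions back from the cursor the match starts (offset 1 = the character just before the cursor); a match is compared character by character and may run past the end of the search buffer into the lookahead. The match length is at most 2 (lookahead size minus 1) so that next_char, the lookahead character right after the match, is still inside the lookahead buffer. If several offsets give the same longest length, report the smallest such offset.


Try each offset into the search buffer:
  offset=1 (pos 7, char 'c'): match length 0
  offset=2 (pos 6, char 'b'): match length 2
  offset=3 (pos 5, char 'c'): match length 0
  offset=4 (pos 4, char 'b'): match length 2
  offset=5 (pos 3, char 'b'): match length 1
  offset=6 (pos 2, char 'b'): match length 1
  offset=7 (pos 1, char 'a'): match length 0
  offset=8 (pos 0, char 'c'): match length 0
Longest match has length 2, found at offsets 2, 4; take the smallest, offset 2.
next_char = character at position 8 + 2 = 10 -> 'c'

Best match: offset=2, length=2 (matching 'bc' starting at position 6)
LZ77 triple: (2, 2, 'c')
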